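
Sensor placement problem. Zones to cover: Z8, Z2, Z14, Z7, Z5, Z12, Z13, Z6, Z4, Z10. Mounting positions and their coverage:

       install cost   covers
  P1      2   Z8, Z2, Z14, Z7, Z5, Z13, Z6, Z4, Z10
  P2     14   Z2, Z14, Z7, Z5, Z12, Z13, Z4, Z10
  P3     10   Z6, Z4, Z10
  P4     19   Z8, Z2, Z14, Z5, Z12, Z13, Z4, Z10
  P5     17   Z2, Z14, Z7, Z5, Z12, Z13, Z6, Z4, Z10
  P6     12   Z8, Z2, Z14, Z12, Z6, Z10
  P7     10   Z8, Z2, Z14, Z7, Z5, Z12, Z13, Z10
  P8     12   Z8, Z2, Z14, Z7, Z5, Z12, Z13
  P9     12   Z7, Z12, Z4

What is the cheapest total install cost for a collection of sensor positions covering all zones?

12

P1, P7 cover every zone at install cost 2 + 10 = 12.
Any cover uses at least 2 sensor positions; among all covering selections none totals below 12.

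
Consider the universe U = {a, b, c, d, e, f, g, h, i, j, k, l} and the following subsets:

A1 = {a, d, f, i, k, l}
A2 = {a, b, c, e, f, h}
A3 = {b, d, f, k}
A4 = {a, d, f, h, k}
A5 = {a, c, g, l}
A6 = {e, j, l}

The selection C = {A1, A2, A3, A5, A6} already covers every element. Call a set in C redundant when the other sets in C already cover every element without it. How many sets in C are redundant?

Drop A1: i uncovered — not redundant.
Drop A2: h uncovered — not redundant.
Drop A3: the rest still cover every element — redundant.
Drop A5: g uncovered — not redundant.
Drop A6: j uncovered — not redundant.
1 redundant: A3.

1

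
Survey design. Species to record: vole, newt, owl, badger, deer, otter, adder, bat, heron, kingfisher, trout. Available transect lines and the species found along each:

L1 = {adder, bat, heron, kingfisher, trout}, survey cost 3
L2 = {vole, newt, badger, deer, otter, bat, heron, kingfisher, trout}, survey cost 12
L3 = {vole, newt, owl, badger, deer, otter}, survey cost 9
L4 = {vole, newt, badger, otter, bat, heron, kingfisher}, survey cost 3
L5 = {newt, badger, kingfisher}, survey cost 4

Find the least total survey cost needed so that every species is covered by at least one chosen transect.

12

L1, L3 cover every species at survey cost 3 + 9 = 12.
Any cover uses at least 2 transects; among all covering selections none totals below 12.
Greedy by coverage-per-survey cost would pick L4, L1, L3 for 15 — worse than the optimum 12.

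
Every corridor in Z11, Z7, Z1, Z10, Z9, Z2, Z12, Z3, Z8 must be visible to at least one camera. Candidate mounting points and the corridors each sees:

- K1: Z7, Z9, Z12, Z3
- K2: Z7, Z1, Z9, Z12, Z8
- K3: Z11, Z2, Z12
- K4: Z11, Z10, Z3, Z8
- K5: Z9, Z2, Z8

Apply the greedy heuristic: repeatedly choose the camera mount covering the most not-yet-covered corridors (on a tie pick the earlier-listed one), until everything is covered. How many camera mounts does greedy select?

3

Pick 1: K2 covers 5 new corridors (Z7, Z1, Z9, Z12, Z8).
Pick 2: K4 covers 3 new corridors (Z11, Z10, Z3).
Pick 3: K3 covers 1 new corridors (Z2).
Greedy uses 3 camera mounts.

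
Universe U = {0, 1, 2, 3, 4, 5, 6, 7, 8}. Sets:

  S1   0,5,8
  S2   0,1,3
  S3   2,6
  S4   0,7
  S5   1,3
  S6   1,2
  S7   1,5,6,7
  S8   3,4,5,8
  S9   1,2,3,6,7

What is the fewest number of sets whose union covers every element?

3

S1, S8, S9 together cover {0, 1, 2, 3, 4, 5, 6, 7, 8} — every element.
No 2 of the 9 sets cover everything (all 36 pairs fall short), so 3 is minimum.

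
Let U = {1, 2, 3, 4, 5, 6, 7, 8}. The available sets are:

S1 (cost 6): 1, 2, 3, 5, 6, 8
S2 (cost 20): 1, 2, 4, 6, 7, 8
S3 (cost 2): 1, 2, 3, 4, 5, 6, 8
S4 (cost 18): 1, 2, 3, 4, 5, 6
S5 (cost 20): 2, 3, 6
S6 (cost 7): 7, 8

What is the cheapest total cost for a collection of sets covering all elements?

9

S3, S6 cover every element at cost 2 + 7 = 9.
Any cover uses at least 2 sets; among all covering selections none totals below 9.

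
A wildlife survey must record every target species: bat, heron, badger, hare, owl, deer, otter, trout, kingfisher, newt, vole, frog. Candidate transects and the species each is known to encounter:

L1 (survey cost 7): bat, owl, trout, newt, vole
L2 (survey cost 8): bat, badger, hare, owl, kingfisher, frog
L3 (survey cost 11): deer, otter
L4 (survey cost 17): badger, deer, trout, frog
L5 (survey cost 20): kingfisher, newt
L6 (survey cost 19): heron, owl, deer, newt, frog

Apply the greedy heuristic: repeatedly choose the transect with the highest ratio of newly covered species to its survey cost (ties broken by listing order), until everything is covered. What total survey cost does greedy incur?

45

Pick 1: L2 adds 6 new (bat, badger, hare, owl, kingfisher, frog) at survey cost 8 (ratio 6/8).
Pick 2: L1 adds 3 new (trout, newt, vole) at survey cost 7 (ratio 3/7).
Pick 3: L3 adds 2 new (deer, otter) at survey cost 11 (ratio 2/11).
Pick 4: L6 adds 1 new (heron) at survey cost 19 (ratio 1/19).
Greedy total survey cost: 8 + 7 + 11 + 19 = 45.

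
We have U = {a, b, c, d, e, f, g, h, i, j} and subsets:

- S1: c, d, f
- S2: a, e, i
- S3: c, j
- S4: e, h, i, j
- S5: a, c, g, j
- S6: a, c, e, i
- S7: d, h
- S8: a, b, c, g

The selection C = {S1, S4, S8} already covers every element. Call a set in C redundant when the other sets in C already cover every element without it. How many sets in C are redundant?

0

Drop S1: d, f uncovered — not redundant.
Drop S4: e, h, i, j uncovered — not redundant.
Drop S8: a, b, g uncovered — not redundant.
None of the sets in C is redundant.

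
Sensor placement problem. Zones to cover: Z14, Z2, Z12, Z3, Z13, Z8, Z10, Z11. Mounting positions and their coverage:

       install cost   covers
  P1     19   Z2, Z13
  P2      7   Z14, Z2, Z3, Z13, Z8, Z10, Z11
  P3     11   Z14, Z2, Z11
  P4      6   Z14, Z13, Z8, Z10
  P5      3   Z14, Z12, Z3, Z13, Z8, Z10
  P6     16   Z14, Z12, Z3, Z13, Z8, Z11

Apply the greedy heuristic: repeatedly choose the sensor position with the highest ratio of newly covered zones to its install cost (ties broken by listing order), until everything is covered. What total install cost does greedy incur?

Pick 1: P5 adds 6 new (Z14, Z12, Z3, Z13, Z8, Z10) at install cost 3 (ratio 6/3).
Pick 2: P2 adds 2 new (Z2, Z11) at install cost 7 (ratio 2/7).
Greedy total install cost: 3 + 7 = 10.

10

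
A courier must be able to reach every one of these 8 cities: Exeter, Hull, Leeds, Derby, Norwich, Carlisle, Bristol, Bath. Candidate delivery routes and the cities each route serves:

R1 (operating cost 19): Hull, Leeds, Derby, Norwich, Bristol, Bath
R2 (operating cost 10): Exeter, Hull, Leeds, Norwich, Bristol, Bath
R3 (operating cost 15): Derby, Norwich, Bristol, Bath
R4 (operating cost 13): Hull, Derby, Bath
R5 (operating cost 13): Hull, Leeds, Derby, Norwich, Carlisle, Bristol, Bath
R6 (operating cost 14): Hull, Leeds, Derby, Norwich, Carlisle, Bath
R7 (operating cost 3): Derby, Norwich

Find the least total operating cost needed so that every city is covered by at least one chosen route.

R2, R5 cover every city at operating cost 10 + 13 = 23.
Any cover uses at least 2 routes; among all covering selections none totals below 23.

23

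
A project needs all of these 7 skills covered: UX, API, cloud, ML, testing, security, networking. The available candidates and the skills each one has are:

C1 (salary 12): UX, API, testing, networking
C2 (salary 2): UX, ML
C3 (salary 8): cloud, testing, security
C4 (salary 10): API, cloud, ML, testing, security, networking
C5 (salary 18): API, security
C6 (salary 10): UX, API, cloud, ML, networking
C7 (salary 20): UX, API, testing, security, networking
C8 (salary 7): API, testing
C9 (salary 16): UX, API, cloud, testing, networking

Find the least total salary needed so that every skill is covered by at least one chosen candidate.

12

C2, C4 cover every skill at salary 2 + 10 = 12.
Any cover uses at least 2 candidates; among all covering selections none totals below 12.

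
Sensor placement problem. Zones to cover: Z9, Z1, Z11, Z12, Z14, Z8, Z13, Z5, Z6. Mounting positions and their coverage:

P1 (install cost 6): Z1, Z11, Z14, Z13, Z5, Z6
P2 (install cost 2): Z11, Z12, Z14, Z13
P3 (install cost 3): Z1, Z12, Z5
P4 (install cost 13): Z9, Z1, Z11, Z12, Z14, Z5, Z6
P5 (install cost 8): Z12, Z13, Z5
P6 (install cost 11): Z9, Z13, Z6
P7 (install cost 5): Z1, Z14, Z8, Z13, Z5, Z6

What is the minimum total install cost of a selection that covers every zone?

18

P4, P7 cover every zone at install cost 13 + 5 = 18.
Any cover uses at least 2 sensor positions; among all covering selections none totals below 18.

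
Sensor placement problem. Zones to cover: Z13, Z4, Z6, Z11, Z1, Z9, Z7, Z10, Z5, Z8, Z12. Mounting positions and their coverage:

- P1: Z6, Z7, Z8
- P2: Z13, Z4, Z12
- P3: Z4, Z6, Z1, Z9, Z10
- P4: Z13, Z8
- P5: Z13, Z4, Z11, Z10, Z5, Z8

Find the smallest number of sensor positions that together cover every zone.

P1, P2, P3, P5 together cover {Z13, Z4, Z6, Z11, Z1, Z9, Z7, Z10, Z5, Z8, Z12} — every zone.
No 3 of the 5 sensor positions cover everything (all 10 triples fall short), so 4 is minimum.

4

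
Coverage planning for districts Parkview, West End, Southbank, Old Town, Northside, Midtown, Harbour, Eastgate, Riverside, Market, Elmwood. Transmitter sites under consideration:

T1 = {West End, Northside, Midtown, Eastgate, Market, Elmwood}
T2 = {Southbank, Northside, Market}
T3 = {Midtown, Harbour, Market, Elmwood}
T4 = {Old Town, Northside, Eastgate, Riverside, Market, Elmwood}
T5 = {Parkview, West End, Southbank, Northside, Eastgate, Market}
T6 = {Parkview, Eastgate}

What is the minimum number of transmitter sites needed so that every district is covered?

3

T3, T4, T5 together cover {Parkview, West End, Southbank, Old Town, Northside, Midtown, Harbour, Eastgate, Riverside, Market, Elmwood} — every district.
No 2 of the 6 transmitter sites cover everything (all 15 pairs fall short), so 3 is minimum.
Greedy (largest uncovered first) would take T1, T4, T5, T3 — 4 transmitter sites — but 3 suffice.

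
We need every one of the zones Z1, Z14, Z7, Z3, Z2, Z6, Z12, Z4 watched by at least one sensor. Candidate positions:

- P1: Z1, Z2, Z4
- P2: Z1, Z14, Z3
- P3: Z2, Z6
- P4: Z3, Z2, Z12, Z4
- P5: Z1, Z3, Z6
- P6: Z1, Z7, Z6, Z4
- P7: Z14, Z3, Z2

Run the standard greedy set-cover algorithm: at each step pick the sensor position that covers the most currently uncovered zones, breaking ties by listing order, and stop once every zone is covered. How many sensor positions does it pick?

3

Pick 1: P4 covers 4 new zones (Z3, Z2, Z12, Z4).
Pick 2: P6 covers 3 new zones (Z1, Z7, Z6).
Pick 3: P2 covers 1 new zones (Z14).
Greedy uses 3 sensor positions.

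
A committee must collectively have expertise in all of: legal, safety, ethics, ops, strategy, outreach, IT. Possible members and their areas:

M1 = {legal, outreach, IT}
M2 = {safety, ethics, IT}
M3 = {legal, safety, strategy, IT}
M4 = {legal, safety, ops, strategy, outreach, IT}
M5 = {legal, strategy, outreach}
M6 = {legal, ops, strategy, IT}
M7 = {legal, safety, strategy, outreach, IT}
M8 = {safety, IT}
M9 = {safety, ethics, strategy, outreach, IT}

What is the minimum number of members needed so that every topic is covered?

M2, M4 together cover {legal, safety, ethics, ops, strategy, outreach, IT} — every topic.
No single member contains all 7 topics, so 2 is optimal.

2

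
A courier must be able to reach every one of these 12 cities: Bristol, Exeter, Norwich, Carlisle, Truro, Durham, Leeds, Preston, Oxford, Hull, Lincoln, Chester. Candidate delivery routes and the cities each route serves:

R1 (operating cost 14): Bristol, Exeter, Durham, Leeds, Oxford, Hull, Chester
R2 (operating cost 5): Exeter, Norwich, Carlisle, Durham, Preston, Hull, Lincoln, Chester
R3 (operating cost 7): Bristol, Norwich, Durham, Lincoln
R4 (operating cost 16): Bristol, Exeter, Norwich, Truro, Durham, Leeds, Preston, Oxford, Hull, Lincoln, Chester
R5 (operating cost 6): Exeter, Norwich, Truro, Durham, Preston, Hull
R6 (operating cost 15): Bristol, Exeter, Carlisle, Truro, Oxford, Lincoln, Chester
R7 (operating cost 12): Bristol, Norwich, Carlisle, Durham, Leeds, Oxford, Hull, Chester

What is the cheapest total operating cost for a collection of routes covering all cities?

21

R2, R4 cover every city at operating cost 5 + 16 = 21.
Any cover uses at least 2 routes; among all covering selections none totals below 21.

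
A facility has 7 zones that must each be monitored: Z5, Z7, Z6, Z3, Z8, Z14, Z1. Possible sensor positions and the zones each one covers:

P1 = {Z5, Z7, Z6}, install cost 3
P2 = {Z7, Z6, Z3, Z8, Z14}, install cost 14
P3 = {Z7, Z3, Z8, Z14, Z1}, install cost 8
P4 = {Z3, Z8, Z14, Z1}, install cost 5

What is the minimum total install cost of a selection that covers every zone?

8

P1, P4 cover every zone at install cost 3 + 5 = 8.
Any cover uses at least 2 sensor positions; among all covering selections none totals below 8.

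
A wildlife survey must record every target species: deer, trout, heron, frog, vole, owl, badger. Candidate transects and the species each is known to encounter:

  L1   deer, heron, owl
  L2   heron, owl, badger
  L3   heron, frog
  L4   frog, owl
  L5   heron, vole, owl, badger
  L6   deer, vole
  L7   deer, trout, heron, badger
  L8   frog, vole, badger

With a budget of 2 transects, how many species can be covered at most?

Choosing L1, L8 covers {deer, heron, frog, vole, owl, badger} — 6 species.
No choice of 2 transects does better; here trout is left uncovered.

6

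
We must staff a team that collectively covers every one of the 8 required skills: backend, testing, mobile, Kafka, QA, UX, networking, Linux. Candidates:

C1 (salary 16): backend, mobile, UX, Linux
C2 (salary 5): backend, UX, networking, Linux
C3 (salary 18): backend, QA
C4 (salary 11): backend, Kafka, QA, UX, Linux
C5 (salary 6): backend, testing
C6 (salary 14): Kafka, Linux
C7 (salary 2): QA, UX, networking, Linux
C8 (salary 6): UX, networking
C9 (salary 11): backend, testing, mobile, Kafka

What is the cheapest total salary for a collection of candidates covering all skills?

C7, C9 cover every skill at salary 2 + 11 = 13.
Any cover uses at least 2 candidates; among all covering selections none totals below 13.

13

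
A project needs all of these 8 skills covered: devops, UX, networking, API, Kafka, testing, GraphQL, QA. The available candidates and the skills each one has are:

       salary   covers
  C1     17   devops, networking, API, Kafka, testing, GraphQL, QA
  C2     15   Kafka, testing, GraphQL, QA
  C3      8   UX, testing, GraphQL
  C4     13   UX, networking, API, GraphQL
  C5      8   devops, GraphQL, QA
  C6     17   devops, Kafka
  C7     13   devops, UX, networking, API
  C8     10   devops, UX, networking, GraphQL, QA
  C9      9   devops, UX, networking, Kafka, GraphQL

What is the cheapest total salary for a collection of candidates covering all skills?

25

C1, C3 cover every skill at salary 17 + 8 = 25.
Any cover uses at least 2 candidates; among all covering selections none totals below 25.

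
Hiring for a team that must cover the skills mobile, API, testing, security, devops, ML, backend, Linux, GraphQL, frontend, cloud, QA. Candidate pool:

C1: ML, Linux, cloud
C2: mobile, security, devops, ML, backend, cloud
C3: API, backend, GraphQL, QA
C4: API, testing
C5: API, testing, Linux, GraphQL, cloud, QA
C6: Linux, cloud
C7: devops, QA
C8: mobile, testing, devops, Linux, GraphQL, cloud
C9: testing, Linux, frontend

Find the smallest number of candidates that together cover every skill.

C2, C3, C9 together cover {mobile, API, testing, security, devops, ML, backend, Linux, GraphQL, frontend, cloud, QA} — every skill.
No 2 of the 9 candidates cover everything (all 36 pairs fall short), so 3 is minimum.

3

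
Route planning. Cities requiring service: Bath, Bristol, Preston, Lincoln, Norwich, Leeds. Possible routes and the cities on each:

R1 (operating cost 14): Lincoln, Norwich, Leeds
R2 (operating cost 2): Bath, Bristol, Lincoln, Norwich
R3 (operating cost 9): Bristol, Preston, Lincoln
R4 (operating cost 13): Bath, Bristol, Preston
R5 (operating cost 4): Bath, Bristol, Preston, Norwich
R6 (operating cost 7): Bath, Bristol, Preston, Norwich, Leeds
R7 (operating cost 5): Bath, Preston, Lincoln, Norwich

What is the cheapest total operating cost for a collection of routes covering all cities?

R2, R6 cover every city at operating cost 2 + 7 = 9.
Any cover uses at least 2 routes; among all covering selections none totals below 9.

9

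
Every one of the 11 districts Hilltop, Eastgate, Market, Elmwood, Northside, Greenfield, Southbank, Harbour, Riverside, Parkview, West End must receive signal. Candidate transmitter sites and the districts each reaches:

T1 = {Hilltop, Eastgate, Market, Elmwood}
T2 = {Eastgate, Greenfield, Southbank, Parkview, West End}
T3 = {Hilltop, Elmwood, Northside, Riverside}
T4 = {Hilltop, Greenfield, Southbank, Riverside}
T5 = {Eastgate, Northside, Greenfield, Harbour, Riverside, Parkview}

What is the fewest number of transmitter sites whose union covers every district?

T1, T2, T5 together cover {Hilltop, Eastgate, Market, Elmwood, Northside, Greenfield, Southbank, Harbour, Riverside, Parkview, West End} — every district.
No 2 of the 5 transmitter sites cover everything (all 10 pairs fall short), so 3 is minimum.

3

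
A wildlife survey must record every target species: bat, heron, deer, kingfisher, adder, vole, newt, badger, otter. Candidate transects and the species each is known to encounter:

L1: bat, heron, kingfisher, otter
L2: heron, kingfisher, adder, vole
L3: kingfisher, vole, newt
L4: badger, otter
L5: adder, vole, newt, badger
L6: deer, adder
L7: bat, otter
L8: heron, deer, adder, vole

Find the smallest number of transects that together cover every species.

3

L1, L5, L6 together cover {bat, heron, deer, kingfisher, adder, vole, newt, badger, otter} — every species.
No 2 of the 8 transects cover everything (all 28 pairs fall short), so 3 is minimum.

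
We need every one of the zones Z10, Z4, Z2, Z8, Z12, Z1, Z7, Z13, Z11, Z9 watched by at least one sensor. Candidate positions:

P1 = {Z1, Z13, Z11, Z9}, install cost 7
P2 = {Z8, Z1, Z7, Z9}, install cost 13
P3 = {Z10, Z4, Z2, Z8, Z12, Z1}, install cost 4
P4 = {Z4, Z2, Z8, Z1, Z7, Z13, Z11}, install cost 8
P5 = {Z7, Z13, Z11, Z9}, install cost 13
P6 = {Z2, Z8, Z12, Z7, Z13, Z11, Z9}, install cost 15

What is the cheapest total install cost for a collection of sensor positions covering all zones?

P3, P5 cover every zone at install cost 4 + 13 = 17.
Any cover uses at least 2 sensor positions; among all covering selections none totals below 17.
Greedy by coverage-per-install cost would pick P3, P1, P4 for 19 — worse than the optimum 17.

17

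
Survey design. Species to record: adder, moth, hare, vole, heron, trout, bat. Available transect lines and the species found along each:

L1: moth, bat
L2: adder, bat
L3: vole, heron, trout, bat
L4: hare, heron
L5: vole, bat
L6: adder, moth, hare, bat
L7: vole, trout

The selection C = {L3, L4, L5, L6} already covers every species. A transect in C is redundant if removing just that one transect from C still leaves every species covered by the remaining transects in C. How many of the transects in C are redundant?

Drop L3: trout uncovered — not redundant.
Drop L4: the rest still cover every species — redundant.
Drop L5: the rest still cover every species — redundant.
Drop L6: adder, moth uncovered — not redundant.
2 redundant: L4, L5.

2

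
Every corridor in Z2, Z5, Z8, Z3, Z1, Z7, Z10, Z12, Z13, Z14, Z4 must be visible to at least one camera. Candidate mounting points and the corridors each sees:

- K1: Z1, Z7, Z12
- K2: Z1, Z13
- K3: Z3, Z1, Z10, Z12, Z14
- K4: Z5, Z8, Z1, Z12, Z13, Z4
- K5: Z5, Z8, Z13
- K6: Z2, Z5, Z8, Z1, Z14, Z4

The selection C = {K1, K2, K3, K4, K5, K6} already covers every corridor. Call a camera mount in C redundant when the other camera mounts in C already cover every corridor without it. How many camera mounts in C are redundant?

3

Drop K1: Z7 uncovered — not redundant.
Drop K2: the rest still cover every corridor — redundant.
Drop K3: Z3, Z10 uncovered — not redundant.
Drop K4: the rest still cover every corridor — redundant.
Drop K5: the rest still cover every corridor — redundant.
Drop K6: Z2 uncovered — not redundant.
3 redundant: K2, K4, K5.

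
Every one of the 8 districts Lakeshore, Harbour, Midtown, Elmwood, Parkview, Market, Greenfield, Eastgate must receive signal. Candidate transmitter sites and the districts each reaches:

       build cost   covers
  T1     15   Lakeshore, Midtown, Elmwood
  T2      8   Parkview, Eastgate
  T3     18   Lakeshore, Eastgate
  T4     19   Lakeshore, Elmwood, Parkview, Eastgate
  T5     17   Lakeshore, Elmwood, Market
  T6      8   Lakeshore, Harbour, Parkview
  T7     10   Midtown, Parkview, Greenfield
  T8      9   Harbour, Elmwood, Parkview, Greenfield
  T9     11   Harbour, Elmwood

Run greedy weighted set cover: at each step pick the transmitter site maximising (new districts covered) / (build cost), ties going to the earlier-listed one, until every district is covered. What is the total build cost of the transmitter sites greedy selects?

Pick 1: T8 adds 4 new (Harbour, Elmwood, Parkview, Greenfield) at build cost 9 (ratio 4/9).
Pick 2: T1 adds 2 new (Lakeshore, Midtown) at build cost 15 (ratio 2/15).
Pick 3: T2 adds 1 new (Eastgate) at build cost 8 (ratio 1/8).
Pick 4: T5 adds 1 new (Market) at build cost 17 (ratio 1/17).
Greedy total build cost: 9 + 15 + 8 + 17 = 49. (The true optimum is 43, so greedy overshoots here.)

49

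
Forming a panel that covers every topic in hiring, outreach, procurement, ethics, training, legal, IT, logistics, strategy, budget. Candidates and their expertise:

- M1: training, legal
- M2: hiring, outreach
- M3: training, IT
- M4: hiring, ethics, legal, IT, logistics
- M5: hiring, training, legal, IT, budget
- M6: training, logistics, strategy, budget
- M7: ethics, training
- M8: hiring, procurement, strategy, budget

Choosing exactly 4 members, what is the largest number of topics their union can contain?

10

Choosing M1, M2, M4, M8 covers {hiring, outreach, procurement, ethics, training, legal, IT, logistics, strategy, budget} — 10 topics.
That is all 10 topics.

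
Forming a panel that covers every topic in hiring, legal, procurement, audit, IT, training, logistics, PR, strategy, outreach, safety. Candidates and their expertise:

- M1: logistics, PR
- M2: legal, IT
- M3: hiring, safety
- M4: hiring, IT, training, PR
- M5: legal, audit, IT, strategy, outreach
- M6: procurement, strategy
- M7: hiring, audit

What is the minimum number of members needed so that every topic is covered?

M1, M3, M4, M5, M6 together cover {hiring, legal, procurement, audit, IT, training, logistics, PR, strategy, outreach, safety} — every topic.
No 4 of the 7 members cover everything (all 35 size-4 selections fall short), so 5 is minimum.

5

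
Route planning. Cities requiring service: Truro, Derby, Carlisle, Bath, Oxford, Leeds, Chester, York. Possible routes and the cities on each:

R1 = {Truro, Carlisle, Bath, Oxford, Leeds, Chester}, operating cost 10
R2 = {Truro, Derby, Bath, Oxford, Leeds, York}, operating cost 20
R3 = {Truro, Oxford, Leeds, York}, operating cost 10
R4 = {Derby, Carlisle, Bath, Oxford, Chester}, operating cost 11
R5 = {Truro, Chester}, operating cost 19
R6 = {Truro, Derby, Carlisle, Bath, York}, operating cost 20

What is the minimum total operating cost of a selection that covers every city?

R3, R4 cover every city at operating cost 10 + 11 = 21.
Any cover uses at least 2 routes; among all covering selections none totals below 21.
Greedy by coverage-per-operating cost would pick R1, R2 for 30 — worse than the optimum 21.

21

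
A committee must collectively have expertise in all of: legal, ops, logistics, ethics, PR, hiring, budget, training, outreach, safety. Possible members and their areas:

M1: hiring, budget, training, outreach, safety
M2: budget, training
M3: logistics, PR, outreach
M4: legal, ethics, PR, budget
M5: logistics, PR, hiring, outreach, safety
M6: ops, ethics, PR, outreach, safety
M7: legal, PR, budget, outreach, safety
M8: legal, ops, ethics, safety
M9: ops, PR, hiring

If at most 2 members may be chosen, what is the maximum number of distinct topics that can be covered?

8

Choosing M1, M4 covers {legal, ethics, PR, hiring, budget, training, outreach, safety} — 8 topics.
No choice of 2 members does better; here ops, logistics are left uncovered.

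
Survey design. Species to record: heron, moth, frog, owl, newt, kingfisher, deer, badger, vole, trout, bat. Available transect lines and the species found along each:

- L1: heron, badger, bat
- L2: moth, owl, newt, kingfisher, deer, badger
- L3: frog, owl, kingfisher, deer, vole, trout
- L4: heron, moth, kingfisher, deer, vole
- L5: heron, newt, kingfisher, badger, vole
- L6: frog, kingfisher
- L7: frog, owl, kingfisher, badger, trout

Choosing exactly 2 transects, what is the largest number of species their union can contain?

Choosing L1, L3 covers {heron, frog, owl, kingfisher, deer, badger, vole, trout, bat} — 9 species.
No choice of 2 transects does better; here moth, newt are left uncovered.

9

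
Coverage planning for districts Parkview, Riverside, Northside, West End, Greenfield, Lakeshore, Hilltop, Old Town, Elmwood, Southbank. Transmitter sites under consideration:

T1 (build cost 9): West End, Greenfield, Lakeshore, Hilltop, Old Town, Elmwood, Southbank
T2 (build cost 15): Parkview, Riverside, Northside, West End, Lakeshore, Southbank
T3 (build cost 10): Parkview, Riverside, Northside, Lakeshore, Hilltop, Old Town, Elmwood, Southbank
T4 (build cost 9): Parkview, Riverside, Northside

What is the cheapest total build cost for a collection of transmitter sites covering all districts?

18

T1, T4 cover every district at build cost 9 + 9 = 18.
Any cover uses at least 2 transmitter sites; among all covering selections none totals below 18.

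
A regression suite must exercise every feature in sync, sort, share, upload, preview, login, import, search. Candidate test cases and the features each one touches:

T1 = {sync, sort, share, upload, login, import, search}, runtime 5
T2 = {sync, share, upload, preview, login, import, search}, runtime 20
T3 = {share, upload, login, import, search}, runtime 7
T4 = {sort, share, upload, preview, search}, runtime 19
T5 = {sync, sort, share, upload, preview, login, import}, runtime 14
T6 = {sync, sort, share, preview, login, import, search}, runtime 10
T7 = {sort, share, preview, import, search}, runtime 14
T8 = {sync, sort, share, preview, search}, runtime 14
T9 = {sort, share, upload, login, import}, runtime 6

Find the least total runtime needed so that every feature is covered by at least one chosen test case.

T1, T6 cover every feature at runtime 5 + 10 = 15.
Any cover uses at least 2 test cases; among all covering selections none totals below 15.

15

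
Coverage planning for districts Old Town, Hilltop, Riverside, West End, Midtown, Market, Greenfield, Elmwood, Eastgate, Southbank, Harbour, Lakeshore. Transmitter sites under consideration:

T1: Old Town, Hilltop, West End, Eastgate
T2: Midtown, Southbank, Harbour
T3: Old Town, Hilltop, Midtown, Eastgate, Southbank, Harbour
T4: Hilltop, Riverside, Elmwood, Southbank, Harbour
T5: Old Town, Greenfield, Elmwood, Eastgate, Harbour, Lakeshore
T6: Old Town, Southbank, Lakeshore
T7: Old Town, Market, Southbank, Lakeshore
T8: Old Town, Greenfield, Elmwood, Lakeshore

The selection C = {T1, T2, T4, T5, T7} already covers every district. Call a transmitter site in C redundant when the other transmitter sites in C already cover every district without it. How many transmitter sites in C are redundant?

0

Drop T1: West End uncovered — not redundant.
Drop T2: Midtown uncovered — not redundant.
Drop T4: Riverside uncovered — not redundant.
Drop T5: Greenfield uncovered — not redundant.
Drop T7: Market uncovered — not redundant.
None of the transmitter sites in C is redundant.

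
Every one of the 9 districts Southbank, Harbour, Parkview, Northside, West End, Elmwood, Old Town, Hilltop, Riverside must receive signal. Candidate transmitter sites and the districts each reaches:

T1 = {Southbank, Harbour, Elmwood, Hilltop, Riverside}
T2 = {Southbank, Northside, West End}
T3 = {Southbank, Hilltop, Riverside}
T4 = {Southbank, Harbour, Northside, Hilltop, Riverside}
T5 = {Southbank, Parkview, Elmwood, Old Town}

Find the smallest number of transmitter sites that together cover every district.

T1, T2, T5 together cover {Southbank, Harbour, Parkview, Northside, West End, Elmwood, Old Town, Hilltop, Riverside} — every district.
No 2 of the 5 transmitter sites cover everything (all 10 pairs fall short), so 3 is minimum.

3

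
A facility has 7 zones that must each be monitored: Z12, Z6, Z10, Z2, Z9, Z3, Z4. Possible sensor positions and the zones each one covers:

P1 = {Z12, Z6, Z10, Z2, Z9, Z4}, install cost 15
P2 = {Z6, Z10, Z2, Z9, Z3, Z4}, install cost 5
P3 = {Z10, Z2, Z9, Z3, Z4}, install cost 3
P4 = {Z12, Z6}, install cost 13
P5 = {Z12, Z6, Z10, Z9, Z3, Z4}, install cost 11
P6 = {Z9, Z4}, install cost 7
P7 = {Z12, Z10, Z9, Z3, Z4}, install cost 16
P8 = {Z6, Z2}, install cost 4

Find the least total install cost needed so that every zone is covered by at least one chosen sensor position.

14

P3, P5 cover every zone at install cost 3 + 11 = 14.
Any cover uses at least 2 sensor positions; among all covering selections none totals below 14.
Greedy by coverage-per-install cost would pick P3, P8, P5 for 18 — worse than the optimum 14.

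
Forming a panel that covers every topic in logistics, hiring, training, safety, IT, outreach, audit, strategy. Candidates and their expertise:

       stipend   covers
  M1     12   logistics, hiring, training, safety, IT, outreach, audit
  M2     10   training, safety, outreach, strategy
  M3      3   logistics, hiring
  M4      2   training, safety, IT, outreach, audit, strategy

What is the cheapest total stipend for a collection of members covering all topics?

5

M3, M4 cover every topic at stipend 3 + 2 = 5.
Any cover uses at least 2 members; among all covering selections none totals below 5.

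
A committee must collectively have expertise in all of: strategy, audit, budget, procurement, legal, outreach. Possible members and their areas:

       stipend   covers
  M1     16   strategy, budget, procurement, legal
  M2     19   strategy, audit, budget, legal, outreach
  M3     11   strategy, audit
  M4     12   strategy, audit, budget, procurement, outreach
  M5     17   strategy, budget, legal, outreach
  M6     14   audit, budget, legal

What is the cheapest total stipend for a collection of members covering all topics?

M4, M6 cover every topic at stipend 12 + 14 = 26.
Any cover uses at least 2 members; among all covering selections none totals below 26.

26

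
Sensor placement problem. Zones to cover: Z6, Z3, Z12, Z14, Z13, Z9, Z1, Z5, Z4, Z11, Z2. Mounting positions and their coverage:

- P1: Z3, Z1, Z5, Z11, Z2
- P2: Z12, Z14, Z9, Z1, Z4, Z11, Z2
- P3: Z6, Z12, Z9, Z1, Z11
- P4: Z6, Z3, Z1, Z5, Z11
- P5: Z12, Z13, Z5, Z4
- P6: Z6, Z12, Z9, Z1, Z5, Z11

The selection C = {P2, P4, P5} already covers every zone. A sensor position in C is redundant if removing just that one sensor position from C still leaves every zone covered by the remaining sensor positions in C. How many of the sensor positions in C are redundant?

0

Drop P2: Z14, Z9, Z2 uncovered — not redundant.
Drop P4: Z6, Z3 uncovered — not redundant.
Drop P5: Z13 uncovered — not redundant.
None of the sensor positions in C is redundant.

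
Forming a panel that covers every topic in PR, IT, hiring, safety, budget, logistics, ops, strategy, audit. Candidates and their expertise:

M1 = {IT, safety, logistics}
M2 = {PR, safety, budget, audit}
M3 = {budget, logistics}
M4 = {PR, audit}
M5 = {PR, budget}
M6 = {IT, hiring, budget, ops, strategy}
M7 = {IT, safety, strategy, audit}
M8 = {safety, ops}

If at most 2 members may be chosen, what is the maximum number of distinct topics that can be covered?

Choosing M2, M6 covers {PR, IT, hiring, safety, budget, ops, strategy, audit} — 8 topics.
No choice of 2 members does better; here logistics is left uncovered.

8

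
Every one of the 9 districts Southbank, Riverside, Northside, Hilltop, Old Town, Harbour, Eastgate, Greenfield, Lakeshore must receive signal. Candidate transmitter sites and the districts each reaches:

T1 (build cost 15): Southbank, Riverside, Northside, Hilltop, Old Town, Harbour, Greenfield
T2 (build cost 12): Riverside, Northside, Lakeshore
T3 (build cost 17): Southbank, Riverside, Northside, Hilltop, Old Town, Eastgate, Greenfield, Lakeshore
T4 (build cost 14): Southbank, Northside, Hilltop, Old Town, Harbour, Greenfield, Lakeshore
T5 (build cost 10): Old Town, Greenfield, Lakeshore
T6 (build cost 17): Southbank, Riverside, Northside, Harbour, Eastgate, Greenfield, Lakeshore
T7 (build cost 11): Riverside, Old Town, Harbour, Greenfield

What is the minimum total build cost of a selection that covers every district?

28

T3, T7 cover every district at build cost 17 + 11 = 28.
Any cover uses at least 2 transmitter sites; among all covering selections none totals below 28.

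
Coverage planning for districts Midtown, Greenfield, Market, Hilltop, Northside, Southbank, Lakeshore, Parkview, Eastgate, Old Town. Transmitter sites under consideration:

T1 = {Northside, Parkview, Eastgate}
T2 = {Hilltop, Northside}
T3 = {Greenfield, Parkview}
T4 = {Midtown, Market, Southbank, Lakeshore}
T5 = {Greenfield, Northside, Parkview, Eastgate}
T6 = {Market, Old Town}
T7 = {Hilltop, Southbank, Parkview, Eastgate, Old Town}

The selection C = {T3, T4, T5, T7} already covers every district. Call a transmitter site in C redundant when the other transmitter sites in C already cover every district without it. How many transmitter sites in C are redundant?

1

Drop T3: the rest still cover every district — redundant.
Drop T4: Midtown, Market, Lakeshore uncovered — not redundant.
Drop T5: Northside uncovered — not redundant.
Drop T7: Hilltop, Old Town uncovered — not redundant.
1 redundant: T3.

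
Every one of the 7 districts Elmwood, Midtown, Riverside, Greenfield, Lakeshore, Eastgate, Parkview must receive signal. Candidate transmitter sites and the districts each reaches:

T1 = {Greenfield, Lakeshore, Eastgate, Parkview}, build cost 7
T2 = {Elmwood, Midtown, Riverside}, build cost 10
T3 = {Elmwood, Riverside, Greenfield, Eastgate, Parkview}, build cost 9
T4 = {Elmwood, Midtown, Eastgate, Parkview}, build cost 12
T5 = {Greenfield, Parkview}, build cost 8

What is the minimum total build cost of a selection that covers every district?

T1, T2 cover every district at build cost 7 + 10 = 17.
Any cover uses at least 2 transmitter sites; among all covering selections none totals below 17.

17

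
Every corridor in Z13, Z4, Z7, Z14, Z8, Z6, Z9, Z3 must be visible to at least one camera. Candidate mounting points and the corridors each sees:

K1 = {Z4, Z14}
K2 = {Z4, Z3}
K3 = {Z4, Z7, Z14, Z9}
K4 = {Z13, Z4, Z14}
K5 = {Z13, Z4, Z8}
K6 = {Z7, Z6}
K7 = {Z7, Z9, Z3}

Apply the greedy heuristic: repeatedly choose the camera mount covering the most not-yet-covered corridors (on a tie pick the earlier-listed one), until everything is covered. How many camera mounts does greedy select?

Pick 1: K3 covers 4 new corridors (Z4, Z7, Z14, Z9).
Pick 2: K5 covers 2 new corridors (Z13, Z8).
Pick 3: K2 covers 1 new corridors (Z3).
Pick 4: K6 covers 1 new corridors (Z6).
Greedy uses 4 camera mounts.

4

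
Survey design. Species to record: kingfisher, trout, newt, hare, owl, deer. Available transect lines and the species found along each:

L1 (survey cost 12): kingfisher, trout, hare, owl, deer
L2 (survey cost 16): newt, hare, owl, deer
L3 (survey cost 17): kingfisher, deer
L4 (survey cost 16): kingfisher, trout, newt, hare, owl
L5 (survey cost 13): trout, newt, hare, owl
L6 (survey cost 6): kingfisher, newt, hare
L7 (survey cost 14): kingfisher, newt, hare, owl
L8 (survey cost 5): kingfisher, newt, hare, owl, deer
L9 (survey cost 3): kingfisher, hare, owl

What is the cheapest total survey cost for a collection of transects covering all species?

17

L1, L8 cover every species at survey cost 12 + 5 = 17.
Any cover uses at least 2 transects; among all covering selections none totals below 17.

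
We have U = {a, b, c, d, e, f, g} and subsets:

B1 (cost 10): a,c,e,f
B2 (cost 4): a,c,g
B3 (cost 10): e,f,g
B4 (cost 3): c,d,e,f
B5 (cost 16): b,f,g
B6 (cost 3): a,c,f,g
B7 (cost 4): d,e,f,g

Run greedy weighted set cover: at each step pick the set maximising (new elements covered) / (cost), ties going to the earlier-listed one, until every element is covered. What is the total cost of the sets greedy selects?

Pick 1: B4 adds 4 new (c, d, e, f) at cost 3 (ratio 4/3).
Pick 2: B6 adds 2 new (a, g) at cost 3 (ratio 2/3).
Pick 3: B5 adds 1 new (b) at cost 16 (ratio 1/16).
Greedy total cost: 3 + 3 + 16 = 22.

22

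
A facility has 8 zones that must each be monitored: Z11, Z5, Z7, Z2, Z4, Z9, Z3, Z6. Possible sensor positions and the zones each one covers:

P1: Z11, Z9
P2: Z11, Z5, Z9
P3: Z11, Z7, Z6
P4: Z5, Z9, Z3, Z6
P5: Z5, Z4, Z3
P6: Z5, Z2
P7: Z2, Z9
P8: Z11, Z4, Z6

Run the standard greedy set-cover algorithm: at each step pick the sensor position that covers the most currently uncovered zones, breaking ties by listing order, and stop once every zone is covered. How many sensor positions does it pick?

4

Pick 1: P4 covers 4 new zones (Z5, Z9, Z3, Z6).
Pick 2: P3 covers 2 new zones (Z11, Z7).
Pick 3: P5 covers 1 new zones (Z4).
Pick 4: P6 covers 1 new zones (Z2).
Greedy uses 4 sensor positions. (The true minimum is 3.)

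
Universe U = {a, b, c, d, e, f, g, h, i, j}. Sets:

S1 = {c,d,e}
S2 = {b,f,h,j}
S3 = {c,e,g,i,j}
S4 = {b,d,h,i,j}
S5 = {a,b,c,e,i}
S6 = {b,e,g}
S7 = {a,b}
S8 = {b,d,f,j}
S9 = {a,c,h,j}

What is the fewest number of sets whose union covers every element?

3

S3, S8, S9 together cover {a, b, c, d, e, f, g, h, i, j} — every element.
No 2 of the 9 sets cover everything (all 36 pairs fall short), so 3 is minimum.
Greedy (largest uncovered first) would take S3, S2, S1, S5 — 4 sets — but 3 suffice.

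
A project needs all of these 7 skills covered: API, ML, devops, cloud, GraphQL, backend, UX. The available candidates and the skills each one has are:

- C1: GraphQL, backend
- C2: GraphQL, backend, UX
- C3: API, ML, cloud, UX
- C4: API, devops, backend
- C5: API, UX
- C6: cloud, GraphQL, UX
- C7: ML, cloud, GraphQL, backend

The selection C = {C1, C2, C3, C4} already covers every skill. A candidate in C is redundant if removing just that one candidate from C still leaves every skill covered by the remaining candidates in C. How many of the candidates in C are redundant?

Drop C1: the rest still cover every skill — redundant.
Drop C2: the rest still cover every skill — redundant.
Drop C3: ML, cloud uncovered — not redundant.
Drop C4: devops uncovered — not redundant.
2 redundant: C1, C2.

2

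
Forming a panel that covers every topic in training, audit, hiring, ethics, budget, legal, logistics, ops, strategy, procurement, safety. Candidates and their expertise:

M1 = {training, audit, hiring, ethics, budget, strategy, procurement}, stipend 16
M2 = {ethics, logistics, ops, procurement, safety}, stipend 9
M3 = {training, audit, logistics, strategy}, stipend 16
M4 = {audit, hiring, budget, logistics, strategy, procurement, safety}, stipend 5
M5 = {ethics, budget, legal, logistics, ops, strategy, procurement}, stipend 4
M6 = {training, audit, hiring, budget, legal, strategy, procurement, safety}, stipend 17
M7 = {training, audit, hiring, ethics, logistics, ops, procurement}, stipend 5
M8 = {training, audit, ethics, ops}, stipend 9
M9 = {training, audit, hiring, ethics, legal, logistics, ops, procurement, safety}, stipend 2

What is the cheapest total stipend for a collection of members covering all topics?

6

M5, M9 cover every topic at stipend 4 + 2 = 6.
Any cover uses at least 2 members; among all covering selections none totals below 6.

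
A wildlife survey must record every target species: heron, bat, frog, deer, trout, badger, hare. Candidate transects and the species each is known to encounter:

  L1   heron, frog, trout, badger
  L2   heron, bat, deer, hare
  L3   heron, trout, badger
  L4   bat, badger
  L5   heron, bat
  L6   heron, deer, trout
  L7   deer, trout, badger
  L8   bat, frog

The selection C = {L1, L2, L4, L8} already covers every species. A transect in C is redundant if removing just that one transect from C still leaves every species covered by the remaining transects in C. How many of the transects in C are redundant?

2

Drop L1: trout uncovered — not redundant.
Drop L2: deer, hare uncovered — not redundant.
Drop L4: the rest still cover every species — redundant.
Drop L8: the rest still cover every species — redundant.
2 redundant: L4, L8.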